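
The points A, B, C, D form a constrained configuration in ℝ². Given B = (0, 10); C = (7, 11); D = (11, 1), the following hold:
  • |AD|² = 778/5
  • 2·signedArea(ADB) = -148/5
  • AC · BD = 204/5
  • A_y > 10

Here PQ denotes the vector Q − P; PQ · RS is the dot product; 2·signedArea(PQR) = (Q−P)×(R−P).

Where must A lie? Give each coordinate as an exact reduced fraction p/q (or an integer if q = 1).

A = (14/5, 52/5)

1. A_x = 14/5  [2·signedArea(ADB) = -148/5 ∩ AC · BD = 204/5]
2. A_y = 52/5  [2·signedArea(ADB) = -148/5 ∩ AC · BD = 204/5]
   → A = (14/5, 52/5)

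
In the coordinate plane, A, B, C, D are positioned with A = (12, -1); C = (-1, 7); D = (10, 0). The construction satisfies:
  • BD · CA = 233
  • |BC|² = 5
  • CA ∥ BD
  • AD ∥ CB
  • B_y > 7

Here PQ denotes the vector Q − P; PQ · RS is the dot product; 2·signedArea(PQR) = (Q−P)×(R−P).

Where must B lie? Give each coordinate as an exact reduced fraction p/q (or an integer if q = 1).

1. B_x = -3  [CA ∥ BD ∩ AD ∥ CB]
2. B_y = 8  [CA ∥ BD ∩ AD ∥ CB]
   → B = (-3, 8)

B = (-3, 8)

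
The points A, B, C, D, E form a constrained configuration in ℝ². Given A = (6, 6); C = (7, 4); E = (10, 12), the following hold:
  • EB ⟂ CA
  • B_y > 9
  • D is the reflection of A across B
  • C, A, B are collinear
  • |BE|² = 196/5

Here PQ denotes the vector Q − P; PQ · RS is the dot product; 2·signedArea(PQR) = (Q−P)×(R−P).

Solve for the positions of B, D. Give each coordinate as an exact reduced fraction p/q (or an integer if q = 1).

1. B_x = 22/5  [C, A, B are collinear ∩ EB ⟂ CA]
2. B_y = 46/5  [C, A, B are collinear ∩ EB ⟂ CA]
   → B = (22/5, 46/5)
3. D_x = 14/5  [D is the reflection of A across B]
4. D_y = 62/5  [D is the reflection of A across B]
   → D = (14/5, 62/5)

B = (22/5, 46/5)
D = (14/5, 62/5)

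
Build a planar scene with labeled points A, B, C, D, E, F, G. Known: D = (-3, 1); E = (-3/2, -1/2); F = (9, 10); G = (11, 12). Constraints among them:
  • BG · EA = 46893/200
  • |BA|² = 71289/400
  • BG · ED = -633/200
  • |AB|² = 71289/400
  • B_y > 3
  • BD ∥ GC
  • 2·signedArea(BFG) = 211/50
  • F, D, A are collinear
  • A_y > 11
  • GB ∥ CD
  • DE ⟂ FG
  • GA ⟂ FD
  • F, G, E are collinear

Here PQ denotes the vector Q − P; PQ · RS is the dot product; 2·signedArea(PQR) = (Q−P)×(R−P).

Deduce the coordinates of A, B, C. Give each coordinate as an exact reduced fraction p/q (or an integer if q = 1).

A = (281/25, 292/25)
B = (14/25, 367/100)
C = (186/25, 933/100)

1. A_x = 281/25  [F, D, A are collinear ∩ GA ⟂ FD]
2. A_y = 292/25  [F, D, A are collinear ∩ GA ⟂ FD]
   → A = (281/25, 292/25)
3. B_x = 14/25  [2·signedArea(BFG) = 211/50 ∩ BG · EA = 46893/200]
4. B_y = 367/100  [2·signedArea(BFG) = 211/50 ∩ BG · EA = 46893/200]
   → B = (14/25, 367/100)
5. C_x = 186/25  [GB ∥ CD ∩ BD ∥ GC]
6. C_y = 933/100  [GB ∥ CD ∩ BD ∥ GC]
   → C = (186/25, 933/100)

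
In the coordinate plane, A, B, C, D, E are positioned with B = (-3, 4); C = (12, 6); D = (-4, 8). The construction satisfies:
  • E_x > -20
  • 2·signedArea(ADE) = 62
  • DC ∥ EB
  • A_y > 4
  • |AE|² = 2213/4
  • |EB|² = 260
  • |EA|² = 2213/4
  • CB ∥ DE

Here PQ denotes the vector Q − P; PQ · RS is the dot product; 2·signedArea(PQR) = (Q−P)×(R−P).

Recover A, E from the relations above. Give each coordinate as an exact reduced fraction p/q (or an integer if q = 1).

1. E_x = -19  [DC ∥ EB ∩ CB ∥ DE]
2. E_y = 6  [DC ∥ EB ∩ CB ∥ DE]
   → E = (-19, 6)
3. A_x = 9/2  [line 2·x + -15·y + 66 = 0 ∩ |AE|² = 2213/4]
4. A_y = 5  [line 2·x + -15·y + 66 = 0 ∩ |AE|² = 2213/4]
   → A = (9/2, 5)

A = (9/2, 5)
E = (-19, 6)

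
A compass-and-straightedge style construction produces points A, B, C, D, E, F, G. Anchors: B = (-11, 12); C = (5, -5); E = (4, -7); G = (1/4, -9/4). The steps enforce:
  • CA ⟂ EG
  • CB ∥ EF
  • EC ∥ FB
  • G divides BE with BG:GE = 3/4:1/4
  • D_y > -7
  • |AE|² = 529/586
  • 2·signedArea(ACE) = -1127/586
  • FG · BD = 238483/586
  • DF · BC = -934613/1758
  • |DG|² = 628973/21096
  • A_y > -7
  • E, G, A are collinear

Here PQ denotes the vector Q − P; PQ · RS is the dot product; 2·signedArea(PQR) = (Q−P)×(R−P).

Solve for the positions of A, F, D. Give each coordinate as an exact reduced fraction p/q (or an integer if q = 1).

A = (1999/586, -3665/586)
D = (7273/1758, -10697/1758)
F = (-12, 10)

1. A_x = 1999/586  [E, G, A are collinear ∩ CA ⟂ EG]
2. A_y = -3665/586  [E, G, A are collinear ∩ CA ⟂ EG]
   → A = (1999/586, -3665/586)
3. F_x = -12  [EC ∥ FB ∩ CB ∥ EF]
4. F_y = 10  [EC ∥ FB ∩ CB ∥ EF]
   → F = (-12, 10)
5. D_x = 7273/1758  [DF · BC = -934613/1758 ∩ FG · BD = 238483/586]
6. D_y = -10697/1758  [DF · BC = -934613/1758 ∩ FG · BD = 238483/586]
   → D = (7273/1758, -10697/1758)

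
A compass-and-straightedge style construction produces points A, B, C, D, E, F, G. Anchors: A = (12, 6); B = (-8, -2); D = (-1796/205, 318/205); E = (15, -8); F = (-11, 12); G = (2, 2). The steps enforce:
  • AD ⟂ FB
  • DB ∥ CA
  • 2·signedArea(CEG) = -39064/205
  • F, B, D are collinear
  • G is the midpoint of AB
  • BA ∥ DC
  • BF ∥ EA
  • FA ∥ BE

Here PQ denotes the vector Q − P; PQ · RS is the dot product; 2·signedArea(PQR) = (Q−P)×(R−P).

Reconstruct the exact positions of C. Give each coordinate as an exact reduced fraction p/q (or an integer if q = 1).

1. C_x = 2304/205  [DB ∥ CA ∩ BA ∥ DC]
2. C_y = 1958/205  [DB ∥ CA ∩ BA ∥ DC]
   → C = (2304/205, 1958/205)

C = (2304/205, 1958/205)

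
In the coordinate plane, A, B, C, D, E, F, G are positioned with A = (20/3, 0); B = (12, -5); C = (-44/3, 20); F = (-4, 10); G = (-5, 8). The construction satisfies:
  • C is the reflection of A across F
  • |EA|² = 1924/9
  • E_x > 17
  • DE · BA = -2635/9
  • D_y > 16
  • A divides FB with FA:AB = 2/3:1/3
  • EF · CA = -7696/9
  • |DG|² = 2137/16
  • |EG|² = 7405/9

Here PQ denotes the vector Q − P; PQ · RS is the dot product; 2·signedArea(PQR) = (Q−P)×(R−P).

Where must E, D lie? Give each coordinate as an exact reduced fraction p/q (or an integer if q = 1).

D = (-49/4, 17)
E = (52/3, -10)

1. E_x = 52/3  [line -64/3·x + 20·y + 5128/9 = 0 ∩ |EA|² = 1924/9]
2. E_y = -10  [line -64/3·x + 20·y + 5128/9 = 0 ∩ |EA|² = 1924/9]
   → E = (52/3, -10)
3. D_x = -49/4  [line 16/3·x + -5·y + 451/3 = 0 ∩ |DG|² = 2137/16]
4. D_y = 17  [line 16/3·x + -5·y + 451/3 = 0 ∩ |DG|² = 2137/16]
   → D = (-49/4, 17)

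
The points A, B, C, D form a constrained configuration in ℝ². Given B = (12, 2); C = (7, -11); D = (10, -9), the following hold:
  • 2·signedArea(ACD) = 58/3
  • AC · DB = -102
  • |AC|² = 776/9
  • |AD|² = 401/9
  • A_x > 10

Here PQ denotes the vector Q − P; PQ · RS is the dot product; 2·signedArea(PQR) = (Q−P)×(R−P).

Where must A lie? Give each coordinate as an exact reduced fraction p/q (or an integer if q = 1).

1. A_x = 31/3  [2·signedArea(ACD) = 58/3 ∩ AC · DB = -102]
2. A_y = -7/3  [2·signedArea(ACD) = 58/3 ∩ AC · DB = -102]
   → A = (31/3, -7/3)

A = (31/3, -7/3)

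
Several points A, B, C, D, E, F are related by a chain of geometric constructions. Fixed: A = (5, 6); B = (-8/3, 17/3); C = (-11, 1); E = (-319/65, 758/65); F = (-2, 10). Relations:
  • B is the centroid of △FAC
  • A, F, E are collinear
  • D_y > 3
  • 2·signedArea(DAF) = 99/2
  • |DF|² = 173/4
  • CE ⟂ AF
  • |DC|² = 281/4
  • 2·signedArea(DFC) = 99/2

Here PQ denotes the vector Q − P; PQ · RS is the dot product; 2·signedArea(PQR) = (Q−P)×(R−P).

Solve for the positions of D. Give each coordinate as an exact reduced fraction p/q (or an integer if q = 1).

1. D_x = -3  [2·signedArea(DFC) = 99/2 ∩ 2·signedArea(DAF) = 99/2]
2. D_y = 7/2  [2·signedArea(DFC) = 99/2 ∩ 2·signedArea(DAF) = 99/2]
   → D = (-3, 7/2)

D = (-3, 7/2)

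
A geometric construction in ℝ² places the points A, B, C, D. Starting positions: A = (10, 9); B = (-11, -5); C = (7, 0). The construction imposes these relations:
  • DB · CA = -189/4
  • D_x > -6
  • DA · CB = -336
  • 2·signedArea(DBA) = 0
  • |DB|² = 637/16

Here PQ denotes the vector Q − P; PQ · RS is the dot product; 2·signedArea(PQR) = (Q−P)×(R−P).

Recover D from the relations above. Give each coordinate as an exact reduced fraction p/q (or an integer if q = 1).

D = (-23/4, -3/2)

1. D_x = -23/4  [2·signedArea(DBA) = 0 ∩ DB · CA = -189/4]
2. D_y = -3/2  [2·signedArea(DBA) = 0 ∩ DB · CA = -189/4]
   → D = (-23/4, -3/2)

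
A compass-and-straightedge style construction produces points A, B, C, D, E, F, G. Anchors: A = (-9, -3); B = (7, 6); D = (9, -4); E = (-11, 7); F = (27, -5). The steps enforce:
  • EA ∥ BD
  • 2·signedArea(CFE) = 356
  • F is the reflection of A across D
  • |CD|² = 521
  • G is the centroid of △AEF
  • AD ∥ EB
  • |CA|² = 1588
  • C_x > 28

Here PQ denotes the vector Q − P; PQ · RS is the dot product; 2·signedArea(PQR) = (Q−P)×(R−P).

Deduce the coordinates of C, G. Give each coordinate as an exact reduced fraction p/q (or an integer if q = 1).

C = (29, -15)
G = (7/3, -1/3)

1. C_x = 29  [line -12·x + -38·y + -222 = 0 ∩ |CD|² = 521]
2. C_y = -15  [line -12·x + -38·y + -222 = 0 ∩ |CD|² = 521]
   → C = (29, -15)
3. G_x = 7/3  [G is the centroid of △AEF]
4. G_y = -1/3  [G is the centroid of △AEF]
   → G = (7/3, -1/3)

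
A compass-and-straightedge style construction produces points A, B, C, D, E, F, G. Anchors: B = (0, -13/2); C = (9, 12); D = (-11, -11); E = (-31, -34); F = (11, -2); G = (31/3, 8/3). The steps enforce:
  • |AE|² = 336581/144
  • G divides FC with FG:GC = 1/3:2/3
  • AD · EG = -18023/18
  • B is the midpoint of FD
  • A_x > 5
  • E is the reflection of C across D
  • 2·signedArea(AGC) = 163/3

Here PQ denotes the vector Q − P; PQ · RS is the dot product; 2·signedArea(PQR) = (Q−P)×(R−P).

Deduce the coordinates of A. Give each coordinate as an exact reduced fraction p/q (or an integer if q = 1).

A = (31/6, -23/12)

1. A_x = 31/6  [AD · EG = -18023/18 ∩ 2·signedArea(AGC) = 163/3]
2. A_y = -23/12  [AD · EG = -18023/18 ∩ 2·signedArea(AGC) = 163/3]
   → A = (31/6, -23/12)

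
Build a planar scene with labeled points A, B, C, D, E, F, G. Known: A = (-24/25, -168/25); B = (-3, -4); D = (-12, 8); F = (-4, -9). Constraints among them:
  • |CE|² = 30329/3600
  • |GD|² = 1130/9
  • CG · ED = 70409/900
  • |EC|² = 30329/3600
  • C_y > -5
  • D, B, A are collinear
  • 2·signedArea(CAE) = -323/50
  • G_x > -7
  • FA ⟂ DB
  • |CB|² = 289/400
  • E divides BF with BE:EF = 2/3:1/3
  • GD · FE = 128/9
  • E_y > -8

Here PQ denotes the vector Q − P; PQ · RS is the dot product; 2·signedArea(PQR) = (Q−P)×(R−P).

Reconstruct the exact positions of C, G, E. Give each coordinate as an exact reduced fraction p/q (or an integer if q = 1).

1. E_x = -11/3  [E divides BF with BE:EF = 2/3:1/3]
2. E_y = -22/3  [E divides BF with BE:EF = 2/3:1/3]
   → E = (-11/3, -22/3)
3. C_x = -249/100  [line 46/75·x + -203/75·y + -557/50 = 0 ∩ |CE|² = 30329/3600]
4. C_y = -117/25  [line 46/75·x + -203/75·y + -557/50 = 0 ∩ |CE|² = 30329/3600]
   → C = (-249/100, -117/25)
5. G_x = -19/3  [GD · FE = 128/9 ∩ CG · ED = 70409/900]
6. G_y = -5/3  [GD · FE = 128/9 ∩ CG · ED = 70409/900]
   → G = (-19/3, -5/3)

C = (-249/100, -117/25)
E = (-11/3, -22/3)
G = (-19/3, -5/3)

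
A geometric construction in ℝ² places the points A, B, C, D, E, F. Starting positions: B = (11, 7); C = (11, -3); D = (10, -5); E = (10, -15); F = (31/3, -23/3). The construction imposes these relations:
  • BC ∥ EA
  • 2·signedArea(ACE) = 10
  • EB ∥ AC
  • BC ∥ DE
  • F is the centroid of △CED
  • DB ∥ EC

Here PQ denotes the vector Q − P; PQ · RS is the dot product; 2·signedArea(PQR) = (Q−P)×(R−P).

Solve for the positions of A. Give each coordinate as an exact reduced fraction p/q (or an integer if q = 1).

1. A_x = 10  [EB ∥ AC ∩ BC ∥ EA]
2. A_y = -25  [EB ∥ AC ∩ BC ∥ EA]
   → A = (10, -25)

A = (10, -25)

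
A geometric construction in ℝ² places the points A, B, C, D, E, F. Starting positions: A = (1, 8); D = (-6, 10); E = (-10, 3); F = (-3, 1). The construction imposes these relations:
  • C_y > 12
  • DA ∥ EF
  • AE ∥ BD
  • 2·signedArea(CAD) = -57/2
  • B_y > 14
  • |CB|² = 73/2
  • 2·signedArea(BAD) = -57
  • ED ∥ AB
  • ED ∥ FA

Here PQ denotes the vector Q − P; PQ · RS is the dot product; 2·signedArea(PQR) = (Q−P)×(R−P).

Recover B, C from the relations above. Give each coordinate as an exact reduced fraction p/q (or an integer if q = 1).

B = (5, 15)
C = (-1/2, 25/2)

1. B_x = 5  [AE ∥ BD ∩ ED ∥ AB]
2. B_y = 15  [AE ∥ BD ∩ ED ∥ AB]
   → B = (5, 15)
3. C_x = -1/2  [line -2·x + -7·y + 173/2 = 0 ∩ |CB|² = 73/2]
4. C_y = 25/2  [line -2·x + -7·y + 173/2 = 0 ∩ |CB|² = 73/2]
   → C = (-1/2, 25/2)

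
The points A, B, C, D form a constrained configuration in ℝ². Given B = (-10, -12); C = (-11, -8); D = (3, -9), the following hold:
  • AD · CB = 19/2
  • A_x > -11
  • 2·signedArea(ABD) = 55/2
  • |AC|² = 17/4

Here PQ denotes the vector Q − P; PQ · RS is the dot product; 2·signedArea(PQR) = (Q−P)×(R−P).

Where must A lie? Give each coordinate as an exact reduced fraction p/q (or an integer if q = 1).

A = (-21/2, -10)

1. A_x = -21/2  [2·signedArea(ABD) = 55/2 ∩ AD · CB = 19/2]
2. A_y = -10  [2·signedArea(ABD) = 55/2 ∩ AD · CB = 19/2]
   → A = (-21/2, -10)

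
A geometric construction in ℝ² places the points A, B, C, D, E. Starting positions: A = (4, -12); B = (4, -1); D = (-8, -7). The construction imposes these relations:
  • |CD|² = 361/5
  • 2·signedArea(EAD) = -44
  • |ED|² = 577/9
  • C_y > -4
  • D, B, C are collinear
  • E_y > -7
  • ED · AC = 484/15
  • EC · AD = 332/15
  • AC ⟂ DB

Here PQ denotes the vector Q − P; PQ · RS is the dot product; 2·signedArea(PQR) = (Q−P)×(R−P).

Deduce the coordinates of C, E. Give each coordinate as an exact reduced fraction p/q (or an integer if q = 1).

C = (-2/5, -16/5)
E = (0, -20/3)

1. C_x = -2/5  [D, B, C are collinear ∩ AC ⟂ DB]
2. C_y = -16/5  [D, B, C are collinear ∩ AC ⟂ DB]
   → C = (-2/5, -16/5)
3. E_x = 0  [ED · AC = 484/15 ∩ EC · AD = 332/15]
4. E_y = -20/3  [ED · AC = 484/15 ∩ EC · AD = 332/15]
   → E = (0, -20/3)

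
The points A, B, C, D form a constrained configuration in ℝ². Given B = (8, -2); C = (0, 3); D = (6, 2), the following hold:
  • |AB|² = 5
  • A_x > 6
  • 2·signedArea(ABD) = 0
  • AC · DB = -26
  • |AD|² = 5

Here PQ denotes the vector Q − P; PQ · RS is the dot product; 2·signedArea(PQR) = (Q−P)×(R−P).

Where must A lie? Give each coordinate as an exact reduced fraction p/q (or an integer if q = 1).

1. A_x = 7  [2·signedArea(ABD) = 0 ∩ AC · DB = -26]
2. A_y = 0  [2·signedArea(ABD) = 0 ∩ AC · DB = -26]
   → A = (7, 0)

A = (7, 0)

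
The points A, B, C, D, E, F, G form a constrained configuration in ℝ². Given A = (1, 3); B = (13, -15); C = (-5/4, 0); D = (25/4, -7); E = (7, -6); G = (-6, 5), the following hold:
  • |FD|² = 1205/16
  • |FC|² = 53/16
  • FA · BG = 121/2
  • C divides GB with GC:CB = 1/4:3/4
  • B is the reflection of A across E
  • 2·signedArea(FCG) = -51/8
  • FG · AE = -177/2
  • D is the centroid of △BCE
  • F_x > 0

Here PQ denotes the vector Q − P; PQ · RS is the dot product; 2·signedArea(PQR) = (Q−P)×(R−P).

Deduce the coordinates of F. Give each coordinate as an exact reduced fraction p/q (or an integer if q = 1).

F = (1/2, -1/2)

1. F_x = 1/2  [FA · BG = 121/2 ∩ 2·signedArea(FCG) = -51/8]
2. F_y = -1/2  [FA · BG = 121/2 ∩ 2·signedArea(FCG) = -51/8]
   → F = (1/2, -1/2)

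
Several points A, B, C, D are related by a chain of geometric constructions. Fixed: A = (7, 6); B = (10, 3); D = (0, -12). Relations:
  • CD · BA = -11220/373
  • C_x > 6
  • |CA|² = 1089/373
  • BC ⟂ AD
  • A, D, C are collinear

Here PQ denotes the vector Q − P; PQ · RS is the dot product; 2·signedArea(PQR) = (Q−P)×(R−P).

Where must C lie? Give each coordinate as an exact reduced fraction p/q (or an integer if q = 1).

C = (2380/373, 1644/373)

1. C_x = 2380/373  [A, D, C are collinear ∩ BC ⟂ AD]
2. C_y = 1644/373  [A, D, C are collinear ∩ BC ⟂ AD]
   → C = (2380/373, 1644/373)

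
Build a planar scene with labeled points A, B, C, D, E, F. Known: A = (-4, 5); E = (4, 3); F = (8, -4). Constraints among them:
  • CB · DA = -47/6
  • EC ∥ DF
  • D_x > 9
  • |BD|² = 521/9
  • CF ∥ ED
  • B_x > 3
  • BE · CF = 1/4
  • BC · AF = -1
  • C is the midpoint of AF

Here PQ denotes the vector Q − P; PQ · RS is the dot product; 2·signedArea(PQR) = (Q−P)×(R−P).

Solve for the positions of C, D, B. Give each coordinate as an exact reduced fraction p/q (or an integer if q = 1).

1. C_x = 2  [C is the midpoint of AF]
2. C_y = 1/2  [C is the midpoint of AF]
   → C = (2, 1/2)
3. D_x = 10  [EC ∥ DF ∩ CF ∥ ED]
4. D_y = -3/2  [EC ∥ DF ∩ CF ∥ ED]
   → D = (10, -3/2)
5. B_x = 10/3  [BC · AF = -1 ∩ CB · DA = -47/6]
6. B_y = 13/6  [BC · AF = -1 ∩ CB · DA = -47/6]
   → B = (10/3, 13/6)

B = (10/3, 13/6)
C = (2, 1/2)
D = (10, -3/2)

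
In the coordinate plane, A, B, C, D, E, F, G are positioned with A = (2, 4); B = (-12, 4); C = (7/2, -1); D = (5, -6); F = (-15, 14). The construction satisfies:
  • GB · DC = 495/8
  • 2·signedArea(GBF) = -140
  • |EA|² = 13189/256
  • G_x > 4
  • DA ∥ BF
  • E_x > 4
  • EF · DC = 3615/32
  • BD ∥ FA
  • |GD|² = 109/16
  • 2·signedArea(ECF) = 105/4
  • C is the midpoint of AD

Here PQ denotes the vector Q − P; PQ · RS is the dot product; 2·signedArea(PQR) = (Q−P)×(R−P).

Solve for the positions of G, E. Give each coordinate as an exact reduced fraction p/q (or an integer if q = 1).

E = (65/16, -23/8)
G = (17/4, -7/2)

1. G_x = 17/4  [GB · DC = 495/8 ∩ 2·signedArea(GBF) = -140]
2. G_y = -7/2  [GB · DC = 495/8 ∩ 2·signedArea(GBF) = -140]
   → G = (17/4, -7/2)
3. E_x = 65/16  [EF · DC = 3615/32 ∩ 2·signedArea(ECF) = 105/4]
4. E_y = -23/8  [EF · DC = 3615/32 ∩ 2·signedArea(ECF) = 105/4]
   → E = (65/16, -23/8)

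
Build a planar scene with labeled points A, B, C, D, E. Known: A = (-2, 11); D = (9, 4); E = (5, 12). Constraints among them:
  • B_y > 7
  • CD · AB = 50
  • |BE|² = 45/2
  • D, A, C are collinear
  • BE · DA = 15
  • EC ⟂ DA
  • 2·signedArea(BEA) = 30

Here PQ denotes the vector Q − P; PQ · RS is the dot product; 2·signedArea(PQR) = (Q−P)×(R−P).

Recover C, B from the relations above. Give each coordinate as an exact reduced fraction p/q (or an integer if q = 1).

B = (7/2, 15/2)
C = (43/17, 138/17)

1. C_x = 43/17  [D, A, C are collinear ∩ EC ⟂ DA]
2. C_y = 138/17  [D, A, C are collinear ∩ EC ⟂ DA]
   → C = (43/17, 138/17)
3. B_x = 7/2  [BE · DA = 15 ∩ 2·signedArea(BEA) = 30]
4. B_y = 15/2  [BE · DA = 15 ∩ 2·signedArea(BEA) = 30]
   → B = (7/2, 15/2)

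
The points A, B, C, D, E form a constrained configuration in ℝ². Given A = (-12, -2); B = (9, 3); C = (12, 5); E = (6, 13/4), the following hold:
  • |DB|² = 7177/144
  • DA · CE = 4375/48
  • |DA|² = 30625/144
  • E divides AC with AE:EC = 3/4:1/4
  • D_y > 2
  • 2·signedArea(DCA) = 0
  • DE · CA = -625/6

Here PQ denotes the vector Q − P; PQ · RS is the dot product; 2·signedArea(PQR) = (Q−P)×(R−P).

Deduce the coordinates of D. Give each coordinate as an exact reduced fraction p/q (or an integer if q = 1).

1. D_x = 2  [2·signedArea(DCA) = 0 ∩ DE · CA = -625/6]
2. D_y = 25/12  [2·signedArea(DCA) = 0 ∩ DE · CA = -625/6]
   → D = (2, 25/12)

D = (2, 25/12)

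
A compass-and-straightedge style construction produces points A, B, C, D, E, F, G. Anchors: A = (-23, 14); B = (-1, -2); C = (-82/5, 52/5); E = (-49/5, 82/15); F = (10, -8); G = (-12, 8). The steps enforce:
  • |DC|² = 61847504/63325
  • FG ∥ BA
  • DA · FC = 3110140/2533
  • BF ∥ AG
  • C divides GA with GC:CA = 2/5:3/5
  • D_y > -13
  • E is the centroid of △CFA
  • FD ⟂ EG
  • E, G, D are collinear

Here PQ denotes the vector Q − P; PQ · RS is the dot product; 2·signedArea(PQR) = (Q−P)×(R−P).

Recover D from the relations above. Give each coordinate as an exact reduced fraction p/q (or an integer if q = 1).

D = (13626/2533, -30428/2533)

1. D_x = 13626/2533  [E, G, D are collinear ∩ FD ⟂ EG]
2. D_y = -30428/2533  [E, G, D are collinear ∩ FD ⟂ EG]
   → D = (13626/2533, -30428/2533)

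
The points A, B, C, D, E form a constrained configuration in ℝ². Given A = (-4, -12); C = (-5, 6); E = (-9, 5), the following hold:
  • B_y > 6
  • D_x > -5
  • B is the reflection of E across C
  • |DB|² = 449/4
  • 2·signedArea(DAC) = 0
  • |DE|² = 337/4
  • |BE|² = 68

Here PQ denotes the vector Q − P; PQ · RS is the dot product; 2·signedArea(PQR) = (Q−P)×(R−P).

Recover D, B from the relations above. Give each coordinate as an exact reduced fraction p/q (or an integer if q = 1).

1. D_x = -9/2  [line -18·x + -1·y + -84 = 0 ∩ |DE|² = 337/4]
2. D_y = -3  [line -18·x + -1·y + -84 = 0 ∩ |DE|² = 337/4]
   → D = (-9/2, -3)
3. B_x = -1  [B is the reflection of E across C]
4. B_y = 7  [B is the reflection of E across C]
   → B = (-1, 7)

B = (-1, 7)
D = (-9/2, -3)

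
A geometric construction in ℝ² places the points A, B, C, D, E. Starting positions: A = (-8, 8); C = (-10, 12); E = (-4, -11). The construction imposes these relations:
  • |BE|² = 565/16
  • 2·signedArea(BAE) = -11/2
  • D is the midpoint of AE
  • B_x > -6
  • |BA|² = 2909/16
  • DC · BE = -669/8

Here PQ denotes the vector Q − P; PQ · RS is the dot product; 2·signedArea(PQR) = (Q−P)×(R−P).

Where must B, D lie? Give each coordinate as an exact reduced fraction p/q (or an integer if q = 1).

B = (-11/2, -21/4)
D = (-6, -3/2)

1. B_x = -11/2  [line 19·x + 4·y + 251/2 = 0 ∩ |BA|² = 2909/16]
2. B_y = -21/4  [line 19·x + 4·y + 251/2 = 0 ∩ |BA|² = 2909/16]
   → B = (-11/2, -21/4)
3. D_x = -6  [D is the midpoint of AE]
4. D_y = -3/2  [D is the midpoint of AE]
   → D = (-6, -3/2)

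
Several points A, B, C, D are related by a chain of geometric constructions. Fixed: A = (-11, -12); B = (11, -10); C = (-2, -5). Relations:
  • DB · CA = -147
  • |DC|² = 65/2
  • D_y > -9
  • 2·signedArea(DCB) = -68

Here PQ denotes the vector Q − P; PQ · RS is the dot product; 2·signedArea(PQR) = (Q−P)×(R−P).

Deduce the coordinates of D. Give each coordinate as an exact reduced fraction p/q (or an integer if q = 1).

1. D_x = -13/2  [DB · CA = -147 ∩ 2·signedArea(DCB) = -68]
2. D_y = -17/2  [DB · CA = -147 ∩ 2·signedArea(DCB) = -68]
   → D = (-13/2, -17/2)

D = (-13/2, -17/2)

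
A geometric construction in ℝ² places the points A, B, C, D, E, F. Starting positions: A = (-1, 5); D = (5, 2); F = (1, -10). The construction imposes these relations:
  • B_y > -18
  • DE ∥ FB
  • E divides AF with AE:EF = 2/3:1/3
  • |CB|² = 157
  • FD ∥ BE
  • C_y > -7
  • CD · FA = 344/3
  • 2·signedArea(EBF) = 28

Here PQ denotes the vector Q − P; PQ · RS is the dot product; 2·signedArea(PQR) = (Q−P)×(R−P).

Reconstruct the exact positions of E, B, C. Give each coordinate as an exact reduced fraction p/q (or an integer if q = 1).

B = (-11/3, -17)
C = (7/3, -6)
E = (1/3, -5)

1. E_x = 1/3  [E divides AF with AE:EF = 2/3:1/3]
2. E_y = -5  [E divides AF with AE:EF = 2/3:1/3]
   → E = (1/3, -5)
3. B_x = -11/3  [FD ∥ BE ∩ DE ∥ FB]
4. B_y = -17  [FD ∥ BE ∩ DE ∥ FB]
   → B = (-11/3, -17)
5. C_x = 7/3  [line 2·x + -15·y + -284/3 = 0 ∩ |CB|² = 157]
6. C_y = -6  [line 2·x + -15·y + -284/3 = 0 ∩ |CB|² = 157]
   → C = (7/3, -6)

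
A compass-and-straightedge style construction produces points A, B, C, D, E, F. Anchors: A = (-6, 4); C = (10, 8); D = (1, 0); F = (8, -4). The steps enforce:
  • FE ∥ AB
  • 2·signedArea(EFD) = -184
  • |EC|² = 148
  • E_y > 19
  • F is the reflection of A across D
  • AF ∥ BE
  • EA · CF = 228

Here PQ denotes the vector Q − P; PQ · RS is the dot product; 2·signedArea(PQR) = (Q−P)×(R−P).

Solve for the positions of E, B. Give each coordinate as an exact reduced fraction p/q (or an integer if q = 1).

B = (-2, 28)
E = (12, 20)

1. E_x = 12  [2·signedArea(EFD) = -184 ∩ EA · CF = 228]
2. E_y = 20  [2·signedArea(EFD) = -184 ∩ EA · CF = 228]
   → E = (12, 20)
3. B_x = -2  [AF ∥ BE ∩ FE ∥ AB]
4. B_y = 28  [AF ∥ BE ∩ FE ∥ AB]
   → B = (-2, 28)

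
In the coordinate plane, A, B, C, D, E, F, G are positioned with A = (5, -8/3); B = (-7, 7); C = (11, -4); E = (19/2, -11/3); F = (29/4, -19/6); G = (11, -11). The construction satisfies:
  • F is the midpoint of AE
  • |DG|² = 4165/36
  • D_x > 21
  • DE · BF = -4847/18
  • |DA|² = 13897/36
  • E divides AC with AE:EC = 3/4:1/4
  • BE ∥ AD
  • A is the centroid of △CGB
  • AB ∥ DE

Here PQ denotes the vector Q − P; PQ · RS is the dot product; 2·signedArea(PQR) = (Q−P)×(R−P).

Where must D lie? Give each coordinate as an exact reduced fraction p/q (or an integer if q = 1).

D = (43/2, -40/3)

1. D_x = 43/2  [AB ∥ DE ∩ BE ∥ AD]
2. D_y = -40/3  [AB ∥ DE ∩ BE ∥ AD]
   → D = (43/2, -40/3)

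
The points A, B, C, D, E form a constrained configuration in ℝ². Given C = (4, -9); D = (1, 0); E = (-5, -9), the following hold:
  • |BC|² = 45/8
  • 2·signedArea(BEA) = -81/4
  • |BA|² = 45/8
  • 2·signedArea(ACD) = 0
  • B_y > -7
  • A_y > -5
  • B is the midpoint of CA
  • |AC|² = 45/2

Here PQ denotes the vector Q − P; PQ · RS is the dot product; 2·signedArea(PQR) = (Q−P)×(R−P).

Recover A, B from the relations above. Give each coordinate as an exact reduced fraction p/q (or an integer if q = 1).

1. A_x = 5/2  [line -9·x + -3·y + 9 = 0 ∩ |AC|² = 45/2]
2. A_y = -9/2  [line -9·x + -3·y + 9 = 0 ∩ |AC|² = 45/2]
   → A = (5/2, -9/2)
3. B_x = 13/4  [B is the midpoint of CA]
4. B_y = -27/4  [B is the midpoint of CA]
   → B = (13/4, -27/4)

A = (5/2, -9/2)
B = (13/4, -27/4)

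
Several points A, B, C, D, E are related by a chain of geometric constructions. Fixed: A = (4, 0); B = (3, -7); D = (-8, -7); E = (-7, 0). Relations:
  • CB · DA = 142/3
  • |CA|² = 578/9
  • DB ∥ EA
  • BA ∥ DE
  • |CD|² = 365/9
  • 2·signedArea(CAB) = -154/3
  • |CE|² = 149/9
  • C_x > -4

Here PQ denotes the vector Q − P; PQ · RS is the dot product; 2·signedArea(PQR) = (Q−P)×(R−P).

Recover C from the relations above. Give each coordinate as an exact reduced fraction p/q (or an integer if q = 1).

1. C_x = -11/3  [2·signedArea(CAB) = -154/3 ∩ CB · DA = 142/3]
2. C_y = -7/3  [2·signedArea(CAB) = -154/3 ∩ CB · DA = 142/3]
   → C = (-11/3, -7/3)

C = (-11/3, -7/3)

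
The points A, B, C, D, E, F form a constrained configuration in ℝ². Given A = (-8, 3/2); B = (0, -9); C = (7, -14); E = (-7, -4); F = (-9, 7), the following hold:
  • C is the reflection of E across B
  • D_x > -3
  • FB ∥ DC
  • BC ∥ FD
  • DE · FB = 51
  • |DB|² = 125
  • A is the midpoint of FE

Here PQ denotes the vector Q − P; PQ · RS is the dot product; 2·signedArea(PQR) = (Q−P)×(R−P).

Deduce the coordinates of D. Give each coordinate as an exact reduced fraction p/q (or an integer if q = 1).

D = (-2, 2)

1. D_x = -2  [FB ∥ DC ∩ BC ∥ FD]
2. D_y = 2  [FB ∥ DC ∩ BC ∥ FD]
   → D = (-2, 2)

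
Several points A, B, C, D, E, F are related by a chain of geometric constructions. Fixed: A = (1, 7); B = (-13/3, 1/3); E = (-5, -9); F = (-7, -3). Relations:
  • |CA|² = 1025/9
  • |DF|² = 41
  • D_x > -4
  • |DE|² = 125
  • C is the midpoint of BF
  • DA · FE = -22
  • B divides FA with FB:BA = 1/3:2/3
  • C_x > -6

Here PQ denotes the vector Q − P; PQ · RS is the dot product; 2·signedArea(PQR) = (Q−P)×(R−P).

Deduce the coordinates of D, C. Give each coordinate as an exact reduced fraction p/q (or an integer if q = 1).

1. D_x = -3  [line -2·x + 6·y + -18 = 0 ∩ |DE|² = 125]
2. D_y = 2  [line -2·x + 6·y + -18 = 0 ∩ |DE|² = 125]
   → D = (-3, 2)
3. C_x = -17/3  [C is the midpoint of BF]
4. C_y = -4/3  [C is the midpoint of BF]
   → C = (-17/3, -4/3)

C = (-17/3, -4/3)
D = (-3, 2)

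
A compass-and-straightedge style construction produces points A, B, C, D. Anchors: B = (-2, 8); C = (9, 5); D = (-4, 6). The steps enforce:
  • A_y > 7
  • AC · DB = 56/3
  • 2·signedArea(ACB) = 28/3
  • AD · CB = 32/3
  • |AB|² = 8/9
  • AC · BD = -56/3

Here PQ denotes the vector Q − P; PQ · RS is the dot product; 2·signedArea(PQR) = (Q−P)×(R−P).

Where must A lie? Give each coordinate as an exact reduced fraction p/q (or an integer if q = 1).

1. A_x = -8/3  [AC · DB = 56/3 ∩ AD · CB = 32/3]
2. A_y = 22/3  [AC · DB = 56/3 ∩ AD · CB = 32/3]
   → A = (-8/3, 22/3)

A = (-8/3, 22/3)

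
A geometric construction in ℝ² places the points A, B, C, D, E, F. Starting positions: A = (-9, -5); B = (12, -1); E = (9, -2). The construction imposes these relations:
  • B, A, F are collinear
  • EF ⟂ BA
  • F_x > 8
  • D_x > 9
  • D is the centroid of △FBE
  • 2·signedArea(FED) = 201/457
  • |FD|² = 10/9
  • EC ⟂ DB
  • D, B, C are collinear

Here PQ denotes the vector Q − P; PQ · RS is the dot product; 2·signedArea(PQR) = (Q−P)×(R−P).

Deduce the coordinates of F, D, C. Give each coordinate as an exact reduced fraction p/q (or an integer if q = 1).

1. F_x = 4077/457  [B, A, F are collinear ∩ EF ⟂ BA]
2. F_y = -725/457  [B, A, F are collinear ∩ EF ⟂ BA]
   → F = (4077/457, -725/457)
3. D_x = 4558/457  [D is the centroid of △FBE]
4. D_y = -2096/1371  [D is the centroid of △FBE]
   → D = (4558/457, -2096/1371)
5. C_x = 73749006/8242909  [D, B, C are collinear ∩ EC ⟂ DB]
6. C_y = -14810684/8242909  [D, B, C are collinear ∩ EC ⟂ DB]
   → C = (73749006/8242909, -14810684/8242909)

C = (73749006/8242909, -14810684/8242909)
D = (4558/457, -2096/1371)
F = (4077/457, -725/457)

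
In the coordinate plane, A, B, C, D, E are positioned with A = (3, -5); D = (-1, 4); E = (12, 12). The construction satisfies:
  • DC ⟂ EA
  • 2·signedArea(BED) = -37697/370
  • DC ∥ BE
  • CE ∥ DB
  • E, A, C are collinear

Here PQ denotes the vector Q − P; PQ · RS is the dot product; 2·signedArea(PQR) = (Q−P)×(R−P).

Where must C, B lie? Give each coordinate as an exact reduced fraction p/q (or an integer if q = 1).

1. C_x = 2163/370  [E, A, C are collinear ∩ DC ⟂ EA]
2. C_y = 139/370  [E, A, C are collinear ∩ DC ⟂ EA]
   → C = (2163/370, 139/370)
3. B_x = 1907/370  [DC ∥ BE ∩ CE ∥ DB]
4. B_y = 5781/370  [DC ∥ BE ∩ CE ∥ DB]
   → B = (1907/370, 5781/370)

B = (1907/370, 5781/370)
C = (2163/370, 139/370)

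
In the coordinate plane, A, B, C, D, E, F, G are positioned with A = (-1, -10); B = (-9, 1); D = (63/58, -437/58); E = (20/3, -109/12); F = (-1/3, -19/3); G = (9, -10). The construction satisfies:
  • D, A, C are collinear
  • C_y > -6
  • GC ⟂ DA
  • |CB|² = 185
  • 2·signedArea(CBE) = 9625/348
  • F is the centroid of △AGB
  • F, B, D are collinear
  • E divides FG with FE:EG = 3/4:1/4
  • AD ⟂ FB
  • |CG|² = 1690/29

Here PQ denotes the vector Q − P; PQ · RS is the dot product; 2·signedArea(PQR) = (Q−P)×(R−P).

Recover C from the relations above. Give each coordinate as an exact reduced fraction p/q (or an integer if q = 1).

C = (92/29, -147/29)

1. C_x = 92/29  [D, A, C are collinear ∩ GC ⟂ DA]
2. C_y = -147/29  [D, A, C are collinear ∩ GC ⟂ DA]
   → C = (92/29, -147/29)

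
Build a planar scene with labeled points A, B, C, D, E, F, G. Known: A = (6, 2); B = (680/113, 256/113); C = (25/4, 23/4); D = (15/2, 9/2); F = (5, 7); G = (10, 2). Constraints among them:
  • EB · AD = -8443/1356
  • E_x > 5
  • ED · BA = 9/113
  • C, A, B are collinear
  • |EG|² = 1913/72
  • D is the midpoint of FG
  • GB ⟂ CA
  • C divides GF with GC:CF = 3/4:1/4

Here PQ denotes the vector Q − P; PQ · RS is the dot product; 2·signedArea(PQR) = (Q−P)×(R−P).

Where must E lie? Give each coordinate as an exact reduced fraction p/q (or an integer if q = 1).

1. E_x = 23/4  [ED · BA = 9/113 ∩ EB · AD = -8443/1356]
2. E_y = 59/12  [ED · BA = 9/113 ∩ EB · AD = -8443/1356]
   → E = (23/4, 59/12)

E = (23/4, 59/12)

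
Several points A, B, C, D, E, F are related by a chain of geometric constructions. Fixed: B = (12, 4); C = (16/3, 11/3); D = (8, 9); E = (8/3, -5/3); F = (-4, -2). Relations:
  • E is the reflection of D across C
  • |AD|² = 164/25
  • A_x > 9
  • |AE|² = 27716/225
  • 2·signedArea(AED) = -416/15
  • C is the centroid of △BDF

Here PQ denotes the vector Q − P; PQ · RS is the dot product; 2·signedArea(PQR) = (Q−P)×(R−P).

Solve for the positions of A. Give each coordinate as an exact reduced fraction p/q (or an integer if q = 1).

1. A_x = 48/5  [line -32/3·x + 16/3·y + 976/15 = 0 ∩ |AE|² = 27716/225]
2. A_y = 7  [line -32/3·x + 16/3·y + 976/15 = 0 ∩ |AE|² = 27716/225]
   → A = (48/5, 7)

A = (48/5, 7)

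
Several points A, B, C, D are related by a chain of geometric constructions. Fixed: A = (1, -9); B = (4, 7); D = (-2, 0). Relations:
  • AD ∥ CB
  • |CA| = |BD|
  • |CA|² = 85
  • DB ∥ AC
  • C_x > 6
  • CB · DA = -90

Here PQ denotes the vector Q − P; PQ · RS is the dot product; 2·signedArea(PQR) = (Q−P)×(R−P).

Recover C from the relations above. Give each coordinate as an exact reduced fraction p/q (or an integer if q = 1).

C = (7, -2)

1. C_x = 7  [AD ∥ CB ∩ DB ∥ AC]
2. C_y = -2  [AD ∥ CB ∩ DB ∥ AC]
   → C = (7, -2)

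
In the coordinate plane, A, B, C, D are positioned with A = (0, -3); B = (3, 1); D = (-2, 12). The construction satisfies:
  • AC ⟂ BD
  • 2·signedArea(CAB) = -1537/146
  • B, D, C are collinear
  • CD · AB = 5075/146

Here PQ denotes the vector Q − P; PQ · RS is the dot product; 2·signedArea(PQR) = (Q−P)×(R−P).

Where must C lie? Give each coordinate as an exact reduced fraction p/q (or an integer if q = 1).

1. C_x = 583/146  [B, D, C are collinear ∩ AC ⟂ BD]
2. C_y = -173/146  [B, D, C are collinear ∩ AC ⟂ BD]
   → C = (583/146, -173/146)

C = (583/146, -173/146)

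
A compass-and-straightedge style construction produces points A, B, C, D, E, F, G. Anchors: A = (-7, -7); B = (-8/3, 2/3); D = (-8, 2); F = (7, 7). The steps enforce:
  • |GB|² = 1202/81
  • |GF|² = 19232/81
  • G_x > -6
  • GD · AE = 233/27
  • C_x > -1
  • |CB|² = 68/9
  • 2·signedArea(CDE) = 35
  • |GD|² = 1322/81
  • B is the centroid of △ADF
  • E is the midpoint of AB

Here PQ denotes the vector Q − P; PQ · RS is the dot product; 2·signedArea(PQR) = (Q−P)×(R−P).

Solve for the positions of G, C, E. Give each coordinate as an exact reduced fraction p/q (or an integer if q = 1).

C = (0, 0)
E = (-29/6, -19/6)
G = (-53/9, -13/9)

1. E_x = -29/6  [E is the midpoint of AB]
2. E_y = -19/6  [E is the midpoint of AB]
   → E = (-29/6, -19/6)
3. G_x = -53/9  [line -13/6·x + -23/6·y + -494/27 = 0 ∩ |GD|² = 1322/81]
4. G_y = -13/9  [line -13/6·x + -23/6·y + -494/27 = 0 ∩ |GD|² = 1322/81]
   → G = (-53/9, -13/9)
5. C_x = 0  [line 31/6·x + 19/6·y + 0 = 0 ∩ |CB|² = 68/9]
6. C_y = 0  [line 31/6·x + 19/6·y + 0 = 0 ∩ |CB|² = 68/9]
   → C = (0, 0)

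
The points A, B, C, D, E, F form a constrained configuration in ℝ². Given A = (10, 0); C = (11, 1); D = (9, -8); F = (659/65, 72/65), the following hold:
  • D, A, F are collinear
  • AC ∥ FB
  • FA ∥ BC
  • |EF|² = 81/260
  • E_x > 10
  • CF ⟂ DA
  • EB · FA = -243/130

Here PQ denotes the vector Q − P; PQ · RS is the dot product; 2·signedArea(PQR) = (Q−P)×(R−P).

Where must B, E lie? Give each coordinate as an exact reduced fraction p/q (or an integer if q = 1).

B = (724/65, 137/65)
E = (1309/130, 36/65)

1. B_x = 724/65  [FA ∥ BC ∩ AC ∥ FB]
2. B_y = 137/65  [FA ∥ BC ∩ AC ∥ FB]
   → B = (724/65, 137/65)
3. E_x = 1309/130  [line 9/65·x + 72/65·y + -261/130 = 0 ∩ |EF|² = 81/260]
4. E_y = 36/65  [line 9/65·x + 72/65·y + -261/130 = 0 ∩ |EF|² = 81/260]
   → E = (1309/130, 36/65)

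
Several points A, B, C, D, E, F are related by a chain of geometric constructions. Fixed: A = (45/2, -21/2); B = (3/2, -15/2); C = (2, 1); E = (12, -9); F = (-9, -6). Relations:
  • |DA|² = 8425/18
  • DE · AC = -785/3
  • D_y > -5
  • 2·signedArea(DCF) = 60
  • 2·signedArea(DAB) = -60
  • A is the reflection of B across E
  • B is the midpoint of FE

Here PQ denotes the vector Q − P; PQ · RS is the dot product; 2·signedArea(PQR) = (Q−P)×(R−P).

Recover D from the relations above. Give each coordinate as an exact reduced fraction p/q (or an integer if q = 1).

1. D_x = 5/3  [2·signedArea(DCF) = 60 ∩ DE · AC = -785/3]
2. D_y = -14/3  [2·signedArea(DCF) = 60 ∩ DE · AC = -785/3]
   → D = (5/3, -14/3)

D = (5/3, -14/3)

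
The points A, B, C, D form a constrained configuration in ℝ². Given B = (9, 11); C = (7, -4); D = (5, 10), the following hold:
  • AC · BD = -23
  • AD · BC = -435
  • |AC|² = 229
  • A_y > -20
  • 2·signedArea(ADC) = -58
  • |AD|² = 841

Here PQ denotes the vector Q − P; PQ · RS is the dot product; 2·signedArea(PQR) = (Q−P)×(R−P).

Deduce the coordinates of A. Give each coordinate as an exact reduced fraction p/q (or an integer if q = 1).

A = (5, -19)

1. A_x = 5  [AD · BC = -435 ∩ AC · BD = -23]
2. A_y = -19  [AD · BC = -435 ∩ AC · BD = -23]
   → A = (5, -19)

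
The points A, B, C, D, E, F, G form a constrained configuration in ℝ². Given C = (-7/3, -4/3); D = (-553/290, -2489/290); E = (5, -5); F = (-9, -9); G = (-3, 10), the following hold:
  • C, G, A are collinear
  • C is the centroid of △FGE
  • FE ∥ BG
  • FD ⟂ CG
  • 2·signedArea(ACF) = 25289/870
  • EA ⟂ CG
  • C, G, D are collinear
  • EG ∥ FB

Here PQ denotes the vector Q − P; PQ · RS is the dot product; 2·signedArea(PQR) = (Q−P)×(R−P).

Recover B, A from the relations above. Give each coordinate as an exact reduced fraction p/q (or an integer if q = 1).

A = (-607/290, -1571/290)
B = (-17, 6)

1. B_x = -17  [FE ∥ BG ∩ EG ∥ FB]
2. B_y = 6  [FE ∥ BG ∩ EG ∥ FB]
   → B = (-17, 6)
3. A_x = -607/290  [C, G, A are collinear ∩ EA ⟂ CG]
4. A_y = -1571/290  [C, G, A are collinear ∩ EA ⟂ CG]
   → A = (-607/290, -1571/290)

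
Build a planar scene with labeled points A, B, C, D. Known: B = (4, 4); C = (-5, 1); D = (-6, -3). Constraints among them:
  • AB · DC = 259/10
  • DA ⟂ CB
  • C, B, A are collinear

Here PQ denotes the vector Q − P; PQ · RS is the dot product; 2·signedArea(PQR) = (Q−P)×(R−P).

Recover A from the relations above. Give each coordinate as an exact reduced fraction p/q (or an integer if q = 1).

1. A_x = -71/10  [C, B, A are collinear ∩ DA ⟂ CB]
2. A_y = 3/10  [C, B, A are collinear ∩ DA ⟂ CB]
   → A = (-71/10, 3/10)

A = (-71/10, 3/10)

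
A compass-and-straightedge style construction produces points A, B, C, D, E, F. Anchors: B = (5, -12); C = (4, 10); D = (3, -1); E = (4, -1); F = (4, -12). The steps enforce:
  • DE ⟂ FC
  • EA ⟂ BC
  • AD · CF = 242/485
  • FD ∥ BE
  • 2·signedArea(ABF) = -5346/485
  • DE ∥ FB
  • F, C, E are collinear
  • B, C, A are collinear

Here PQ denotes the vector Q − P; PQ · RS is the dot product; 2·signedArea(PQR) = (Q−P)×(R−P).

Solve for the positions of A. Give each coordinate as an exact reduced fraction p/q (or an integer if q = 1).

1. A_x = 2182/485  [B, C, A are collinear ∩ EA ⟂ BC]
2. A_y = -474/485  [B, C, A are collinear ∩ EA ⟂ BC]
   → A = (2182/485, -474/485)

A = (2182/485, -474/485)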